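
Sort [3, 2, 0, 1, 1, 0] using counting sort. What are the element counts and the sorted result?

Count array: [2, 2, 1, 1]
(count[i] = number of elements equal to i)
Cumulative count: [2, 4, 5, 6]
Sorted: [0, 0, 1, 1, 2, 3]


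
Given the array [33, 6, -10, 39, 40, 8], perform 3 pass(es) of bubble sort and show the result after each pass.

After pass 1: [6, -10, 33, 39, 8, 40] (3 swaps)
After pass 2: [-10, 6, 33, 8, 39, 40] (2 swaps)
After pass 3: [-10, 6, 8, 33, 39, 40] (1 swaps)
Total swaps: 6


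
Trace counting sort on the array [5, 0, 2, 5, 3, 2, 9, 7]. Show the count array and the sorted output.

Count array: [1, 0, 2, 1, 0, 2, 0, 1, 0, 1]
(count[i] = number of elements equal to i)
Cumulative count: [1, 1, 3, 4, 4, 6, 6, 7, 7, 8]
Sorted: [0, 2, 2, 3, 5, 5, 7, 9]


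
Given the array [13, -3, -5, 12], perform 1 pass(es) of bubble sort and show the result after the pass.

After pass 1: [-3, -5, 12, 13] (3 swaps)
Total swaps: 3


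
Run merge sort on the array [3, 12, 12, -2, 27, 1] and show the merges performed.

Divide and conquer:
  Merge [12] + [12] -> [12, 12]
  Merge [3] + [12, 12] -> [3, 12, 12]
  Merge [27] + [1] -> [1, 27]
  Merge [-2] + [1, 27] -> [-2, 1, 27]
  Merge [3, 12, 12] + [-2, 1, 27] -> [-2, 1, 3, 12, 12, 27]


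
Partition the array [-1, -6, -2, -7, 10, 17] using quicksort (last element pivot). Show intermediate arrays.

Partition 1: pivot=17 at index 5 -> [-1, -6, -2, -7, 10, 17]
Partition 2: pivot=10 at index 4 -> [-1, -6, -2, -7, 10, 17]
Partition 3: pivot=-7 at index 0 -> [-7, -6, -2, -1, 10, 17]
Partition 4: pivot=-1 at index 3 -> [-7, -6, -2, -1, 10, 17]
Partition 5: pivot=-2 at index 2 -> [-7, -6, -2, -1, 10, 17]


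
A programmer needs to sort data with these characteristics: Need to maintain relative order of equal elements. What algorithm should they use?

Best choice: Merge sort or Insertion sort
Reason: Both are stable; quicksort and heapsort are not stable


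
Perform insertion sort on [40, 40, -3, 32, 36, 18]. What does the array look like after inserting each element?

First element 40 is already 'sorted'
Insert 40: shifted 0 elements -> [40, 40, -3, 32, 36, 18]
Insert -3: shifted 2 elements -> [-3, 40, 40, 32, 36, 18]
Insert 32: shifted 2 elements -> [-3, 32, 40, 40, 36, 18]
Insert 36: shifted 2 elements -> [-3, 32, 36, 40, 40, 18]
Insert 18: shifted 4 elements -> [-3, 18, 32, 36, 40, 40]


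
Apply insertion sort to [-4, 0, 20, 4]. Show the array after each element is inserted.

First element -4 is already 'sorted'
Insert 0: shifted 0 elements -> [-4, 0, 20, 4]
Insert 20: shifted 0 elements -> [-4, 0, 20, 4]
Insert 4: shifted 1 elements -> [-4, 0, 4, 20]


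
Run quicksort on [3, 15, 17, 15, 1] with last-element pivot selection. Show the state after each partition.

Partition 1: pivot=1 at index 0 -> [1, 15, 17, 15, 3]
Partition 2: pivot=3 at index 1 -> [1, 3, 17, 15, 15]
Partition 3: pivot=15 at index 3 -> [1, 3, 15, 15, 17]


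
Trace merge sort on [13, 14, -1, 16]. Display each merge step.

Divide and conquer:
  Merge [13] + [14] -> [13, 14]
  Merge [-1] + [16] -> [-1, 16]
  Merge [13, 14] + [-1, 16] -> [-1, 13, 14, 16]


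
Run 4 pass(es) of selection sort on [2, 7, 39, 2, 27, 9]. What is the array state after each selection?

Pass 1: Select minimum 2 at index 0, swap -> [2, 7, 39, 2, 27, 9]
Pass 2: Select minimum 2 at index 3, swap -> [2, 2, 39, 7, 27, 9]
Pass 3: Select minimum 7 at index 3, swap -> [2, 2, 7, 39, 27, 9]
Pass 4: Select minimum 9 at index 5, swap -> [2, 2, 7, 9, 27, 39]


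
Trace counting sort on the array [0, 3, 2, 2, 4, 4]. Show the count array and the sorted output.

Count array: [1, 0, 2, 1, 2]
(count[i] = number of elements equal to i)
Cumulative count: [1, 1, 3, 4, 6]
Sorted: [0, 2, 2, 3, 4, 4]


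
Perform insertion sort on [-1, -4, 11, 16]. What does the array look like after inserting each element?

First element -1 is already 'sorted'
Insert -4: shifted 1 elements -> [-4, -1, 11, 16]
Insert 11: shifted 0 elements -> [-4, -1, 11, 16]
Insert 16: shifted 0 elements -> [-4, -1, 11, 16]


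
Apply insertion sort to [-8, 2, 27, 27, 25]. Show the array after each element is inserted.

First element -8 is already 'sorted'
Insert 2: shifted 0 elements -> [-8, 2, 27, 27, 25]
Insert 27: shifted 0 elements -> [-8, 2, 27, 27, 25]
Insert 27: shifted 0 elements -> [-8, 2, 27, 27, 25]
Insert 25: shifted 2 elements -> [-8, 2, 25, 27, 27]


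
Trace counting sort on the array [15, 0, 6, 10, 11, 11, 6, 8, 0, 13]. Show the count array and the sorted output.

Count array: [2, 0, 0, 0, 0, 0, 2, 0, 1, 0, 1, 2, 0, 1, 0, 1]
(count[i] = number of elements equal to i)
Cumulative count: [2, 2, 2, 2, 2, 2, 4, 4, 5, 5, 6, 8, 8, 9, 9, 10]
Sorted: [0, 0, 6, 6, 8, 10, 11, 11, 13, 15]


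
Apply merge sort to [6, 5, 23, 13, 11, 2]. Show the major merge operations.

Divide and conquer:
  Merge [5] + [23] -> [5, 23]
  Merge [6] + [5, 23] -> [5, 6, 23]
  Merge [11] + [2] -> [2, 11]
  Merge [13] + [2, 11] -> [2, 11, 13]
  Merge [5, 6, 23] + [2, 11, 13] -> [2, 5, 6, 11, 13, 23]


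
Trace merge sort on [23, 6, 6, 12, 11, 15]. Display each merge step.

Divide and conquer:
  Merge [6] + [6] -> [6, 6]
  Merge [23] + [6, 6] -> [6, 6, 23]
  Merge [11] + [15] -> [11, 15]
  Merge [12] + [11, 15] -> [11, 12, 15]
  Merge [6, 6, 23] + [11, 12, 15] -> [6, 6, 11, 12, 15, 23]


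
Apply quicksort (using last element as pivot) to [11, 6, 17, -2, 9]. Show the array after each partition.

Partition 1: pivot=9 at index 2 -> [6, -2, 9, 11, 17]
Partition 2: pivot=-2 at index 0 -> [-2, 6, 9, 11, 17]
Partition 3: pivot=17 at index 4 -> [-2, 6, 9, 11, 17]


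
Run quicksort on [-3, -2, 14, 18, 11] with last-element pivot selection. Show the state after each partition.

Partition 1: pivot=11 at index 2 -> [-3, -2, 11, 18, 14]
Partition 2: pivot=-2 at index 1 -> [-3, -2, 11, 18, 14]
Partition 3: pivot=14 at index 3 -> [-3, -2, 11, 14, 18]


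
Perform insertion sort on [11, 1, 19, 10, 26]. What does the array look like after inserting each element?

First element 11 is already 'sorted'
Insert 1: shifted 1 elements -> [1, 11, 19, 10, 26]
Insert 19: shifted 0 elements -> [1, 11, 19, 10, 26]
Insert 10: shifted 2 elements -> [1, 10, 11, 19, 26]
Insert 26: shifted 0 elements -> [1, 10, 11, 19, 26]


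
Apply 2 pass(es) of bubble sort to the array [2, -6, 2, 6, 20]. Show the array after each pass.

After pass 1: [-6, 2, 2, 6, 20] (1 swaps)
After pass 2: [-6, 2, 2, 6, 20] (0 swaps)
Total swaps: 1


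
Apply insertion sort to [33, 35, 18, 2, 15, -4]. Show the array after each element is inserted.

First element 33 is already 'sorted'
Insert 35: shifted 0 elements -> [33, 35, 18, 2, 15, -4]
Insert 18: shifted 2 elements -> [18, 33, 35, 2, 15, -4]
Insert 2: shifted 3 elements -> [2, 18, 33, 35, 15, -4]
Insert 15: shifted 3 elements -> [2, 15, 18, 33, 35, -4]
Insert -4: shifted 5 elements -> [-4, 2, 15, 18, 33, 35]


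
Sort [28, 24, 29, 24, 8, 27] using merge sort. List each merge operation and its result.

Divide and conquer:
  Merge [24] + [29] -> [24, 29]
  Merge [28] + [24, 29] -> [24, 28, 29]
  Merge [8] + [27] -> [8, 27]
  Merge [24] + [8, 27] -> [8, 24, 27]
  Merge [24, 28, 29] + [8, 24, 27] -> [8, 24, 24, 27, 28, 29]


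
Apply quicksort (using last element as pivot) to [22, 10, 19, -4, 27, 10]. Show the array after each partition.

Partition 1: pivot=10 at index 2 -> [10, -4, 10, 22, 27, 19]
Partition 2: pivot=-4 at index 0 -> [-4, 10, 10, 22, 27, 19]
Partition 3: pivot=19 at index 3 -> [-4, 10, 10, 19, 27, 22]
Partition 4: pivot=22 at index 4 -> [-4, 10, 10, 19, 22, 27]


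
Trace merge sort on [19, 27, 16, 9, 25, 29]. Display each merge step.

Divide and conquer:
  Merge [27] + [16] -> [16, 27]
  Merge [19] + [16, 27] -> [16, 19, 27]
  Merge [25] + [29] -> [25, 29]
  Merge [9] + [25, 29] -> [9, 25, 29]
  Merge [16, 19, 27] + [9, 25, 29] -> [9, 16, 19, 25, 27, 29]


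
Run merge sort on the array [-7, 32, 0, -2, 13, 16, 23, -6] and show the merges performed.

Divide and conquer:
  Merge [-7] + [32] -> [-7, 32]
  Merge [0] + [-2] -> [-2, 0]
  Merge [-7, 32] + [-2, 0] -> [-7, -2, 0, 32]
  Merge [13] + [16] -> [13, 16]
  Merge [23] + [-6] -> [-6, 23]
  Merge [13, 16] + [-6, 23] -> [-6, 13, 16, 23]
  Merge [-7, -2, 0, 32] + [-6, 13, 16, 23] -> [-7, -6, -2, 0, 13, 16, 23, 32]


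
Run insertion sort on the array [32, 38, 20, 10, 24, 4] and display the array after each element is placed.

First element 32 is already 'sorted'
Insert 38: shifted 0 elements -> [32, 38, 20, 10, 24, 4]
Insert 20: shifted 2 elements -> [20, 32, 38, 10, 24, 4]
Insert 10: shifted 3 elements -> [10, 20, 32, 38, 24, 4]
Insert 24: shifted 2 elements -> [10, 20, 24, 32, 38, 4]
Insert 4: shifted 5 elements -> [4, 10, 20, 24, 32, 38]


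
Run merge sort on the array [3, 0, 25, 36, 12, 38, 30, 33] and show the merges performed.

Divide and conquer:
  Merge [3] + [0] -> [0, 3]
  Merge [25] + [36] -> [25, 36]
  Merge [0, 3] + [25, 36] -> [0, 3, 25, 36]
  Merge [12] + [38] -> [12, 38]
  Merge [30] + [33] -> [30, 33]
  Merge [12, 38] + [30, 33] -> [12, 30, 33, 38]
  Merge [0, 3, 25, 36] + [12, 30, 33, 38] -> [0, 3, 12, 25, 30, 33, 36, 38]


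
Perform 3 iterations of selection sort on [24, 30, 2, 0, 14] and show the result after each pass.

Pass 1: Select minimum 0 at index 3, swap -> [0, 30, 2, 24, 14]
Pass 2: Select minimum 2 at index 2, swap -> [0, 2, 30, 24, 14]
Pass 3: Select minimum 14 at index 4, swap -> [0, 2, 14, 24, 30]


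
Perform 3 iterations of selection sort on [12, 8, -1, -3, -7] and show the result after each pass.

Pass 1: Select minimum -7 at index 4, swap -> [-7, 8, -1, -3, 12]
Pass 2: Select minimum -3 at index 3, swap -> [-7, -3, -1, 8, 12]
Pass 3: Select minimum -1 at index 2, swap -> [-7, -3, -1, 8, 12]


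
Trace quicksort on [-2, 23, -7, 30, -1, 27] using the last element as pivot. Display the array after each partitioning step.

Partition 1: pivot=27 at index 4 -> [-2, 23, -7, -1, 27, 30]
Partition 2: pivot=-1 at index 2 -> [-2, -7, -1, 23, 27, 30]
Partition 3: pivot=-7 at index 0 -> [-7, -2, -1, 23, 27, 30]


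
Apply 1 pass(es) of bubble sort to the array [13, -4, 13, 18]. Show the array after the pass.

After pass 1: [-4, 13, 13, 18] (1 swaps)
Total swaps: 1


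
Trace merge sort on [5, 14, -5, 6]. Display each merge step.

Divide and conquer:
  Merge [5] + [14] -> [5, 14]
  Merge [-5] + [6] -> [-5, 6]
  Merge [5, 14] + [-5, 6] -> [-5, 5, 6, 14]


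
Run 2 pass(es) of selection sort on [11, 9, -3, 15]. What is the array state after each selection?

Pass 1: Select minimum -3 at index 2, swap -> [-3, 9, 11, 15]
Pass 2: Select minimum 9 at index 1, swap -> [-3, 9, 11, 15]


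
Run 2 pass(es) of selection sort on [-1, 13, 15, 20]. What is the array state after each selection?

Pass 1: Select minimum -1 at index 0, swap -> [-1, 13, 15, 20]
Pass 2: Select minimum 13 at index 1, swap -> [-1, 13, 15, 20]


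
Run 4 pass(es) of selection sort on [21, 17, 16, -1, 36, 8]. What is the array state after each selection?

Pass 1: Select minimum -1 at index 3, swap -> [-1, 17, 16, 21, 36, 8]
Pass 2: Select minimum 8 at index 5, swap -> [-1, 8, 16, 21, 36, 17]
Pass 3: Select minimum 16 at index 2, swap -> [-1, 8, 16, 21, 36, 17]
Pass 4: Select minimum 17 at index 5, swap -> [-1, 8, 16, 17, 36, 21]


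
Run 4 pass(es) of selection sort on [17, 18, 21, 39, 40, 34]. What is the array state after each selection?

Pass 1: Select minimum 17 at index 0, swap -> [17, 18, 21, 39, 40, 34]
Pass 2: Select minimum 18 at index 1, swap -> [17, 18, 21, 39, 40, 34]
Pass 3: Select minimum 21 at index 2, swap -> [17, 18, 21, 39, 40, 34]
Pass 4: Select minimum 34 at index 5, swap -> [17, 18, 21, 34, 40, 39]


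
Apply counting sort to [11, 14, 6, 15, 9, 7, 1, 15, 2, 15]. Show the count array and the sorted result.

Count array: [0, 1, 1, 0, 0, 0, 1, 1, 0, 1, 0, 1, 0, 0, 1, 3]
(count[i] = number of elements equal to i)
Cumulative count: [0, 1, 2, 2, 2, 2, 3, 4, 4, 5, 5, 6, 6, 6, 7, 10]
Sorted: [1, 2, 6, 7, 9, 11, 14, 15, 15, 15]


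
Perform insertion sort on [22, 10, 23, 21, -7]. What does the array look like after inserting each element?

First element 22 is already 'sorted'
Insert 10: shifted 1 elements -> [10, 22, 23, 21, -7]
Insert 23: shifted 0 elements -> [10, 22, 23, 21, -7]
Insert 21: shifted 2 elements -> [10, 21, 22, 23, -7]
Insert -7: shifted 4 elements -> [-7, 10, 21, 22, 23]


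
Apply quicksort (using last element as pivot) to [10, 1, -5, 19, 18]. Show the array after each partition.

Partition 1: pivot=18 at index 3 -> [10, 1, -5, 18, 19]
Partition 2: pivot=-5 at index 0 -> [-5, 1, 10, 18, 19]
Partition 3: pivot=10 at index 2 -> [-5, 1, 10, 18, 19]


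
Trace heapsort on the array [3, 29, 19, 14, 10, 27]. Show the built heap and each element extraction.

Build heap: [29, 14, 27, 3, 10, 19]
Extract 29: [27, 14, 19, 3, 10, 29]
Extract 27: [19, 14, 10, 3, 27, 29]
Extract 19: [14, 3, 10, 19, 27, 29]
Extract 14: [10, 3, 14, 19, 27, 29]
Extract 10: [3, 10, 14, 19, 27, 29]


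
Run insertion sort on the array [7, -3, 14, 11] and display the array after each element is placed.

First element 7 is already 'sorted'
Insert -3: shifted 1 elements -> [-3, 7, 14, 11]
Insert 14: shifted 0 elements -> [-3, 7, 14, 11]
Insert 11: shifted 1 elements -> [-3, 7, 11, 14]


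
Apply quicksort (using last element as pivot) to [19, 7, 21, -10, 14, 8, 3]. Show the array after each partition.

Partition 1: pivot=3 at index 1 -> [-10, 3, 21, 19, 14, 8, 7]
Partition 2: pivot=7 at index 2 -> [-10, 3, 7, 19, 14, 8, 21]
Partition 3: pivot=21 at index 6 -> [-10, 3, 7, 19, 14, 8, 21]
Partition 4: pivot=8 at index 3 -> [-10, 3, 7, 8, 14, 19, 21]
Partition 5: pivot=19 at index 5 -> [-10, 3, 7, 8, 14, 19, 21]


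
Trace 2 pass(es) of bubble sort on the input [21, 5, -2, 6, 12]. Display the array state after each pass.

After pass 1: [5, -2, 6, 12, 21] (4 swaps)
After pass 2: [-2, 5, 6, 12, 21] (1 swaps)
Total swaps: 5


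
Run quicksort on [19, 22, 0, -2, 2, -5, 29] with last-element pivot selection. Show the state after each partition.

Partition 1: pivot=29 at index 6 -> [19, 22, 0, -2, 2, -5, 29]
Partition 2: pivot=-5 at index 0 -> [-5, 22, 0, -2, 2, 19, 29]
Partition 3: pivot=19 at index 4 -> [-5, 0, -2, 2, 19, 22, 29]
Partition 4: pivot=2 at index 3 -> [-5, 0, -2, 2, 19, 22, 29]
Partition 5: pivot=-2 at index 1 -> [-5, -2, 0, 2, 19, 22, 29]


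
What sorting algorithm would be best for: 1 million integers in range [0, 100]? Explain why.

Best choice: Counting sort
Reason: O(n + k) where k=100 is small; linear time beats O(n log n)


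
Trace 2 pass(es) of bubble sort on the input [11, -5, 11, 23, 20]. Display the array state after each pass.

After pass 1: [-5, 11, 11, 20, 23] (2 swaps)
After pass 2: [-5, 11, 11, 20, 23] (0 swaps)
Total swaps: 2


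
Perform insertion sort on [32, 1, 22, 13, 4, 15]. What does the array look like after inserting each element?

First element 32 is already 'sorted'
Insert 1: shifted 1 elements -> [1, 32, 22, 13, 4, 15]
Insert 22: shifted 1 elements -> [1, 22, 32, 13, 4, 15]
Insert 13: shifted 2 elements -> [1, 13, 22, 32, 4, 15]
Insert 4: shifted 3 elements -> [1, 4, 13, 22, 32, 15]
Insert 15: shifted 2 elements -> [1, 4, 13, 15, 22, 32]


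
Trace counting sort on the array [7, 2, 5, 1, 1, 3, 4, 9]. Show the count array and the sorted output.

Count array: [0, 2, 1, 1, 1, 1, 0, 1, 0, 1]
(count[i] = number of elements equal to i)
Cumulative count: [0, 2, 3, 4, 5, 6, 6, 7, 7, 8]
Sorted: [1, 1, 2, 3, 4, 5, 7, 9]


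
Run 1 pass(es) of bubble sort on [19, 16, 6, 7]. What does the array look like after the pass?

After pass 1: [16, 6, 7, 19] (3 swaps)
Total swaps: 3


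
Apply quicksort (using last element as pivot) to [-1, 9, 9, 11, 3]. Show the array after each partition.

Partition 1: pivot=3 at index 1 -> [-1, 3, 9, 11, 9]
Partition 2: pivot=9 at index 3 -> [-1, 3, 9, 9, 11]


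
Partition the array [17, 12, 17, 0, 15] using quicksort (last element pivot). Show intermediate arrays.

Partition 1: pivot=15 at index 2 -> [12, 0, 15, 17, 17]
Partition 2: pivot=0 at index 0 -> [0, 12, 15, 17, 17]
Partition 3: pivot=17 at index 4 -> [0, 12, 15, 17, 17]


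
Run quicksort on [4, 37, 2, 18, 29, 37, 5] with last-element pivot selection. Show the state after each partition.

Partition 1: pivot=5 at index 2 -> [4, 2, 5, 18, 29, 37, 37]
Partition 2: pivot=2 at index 0 -> [2, 4, 5, 18, 29, 37, 37]
Partition 3: pivot=37 at index 6 -> [2, 4, 5, 18, 29, 37, 37]
Partition 4: pivot=37 at index 5 -> [2, 4, 5, 18, 29, 37, 37]
Partition 5: pivot=29 at index 4 -> [2, 4, 5, 18, 29, 37, 37]


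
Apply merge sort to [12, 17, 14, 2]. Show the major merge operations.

Divide and conquer:
  Merge [12] + [17] -> [12, 17]
  Merge [14] + [2] -> [2, 14]
  Merge [12, 17] + [2, 14] -> [2, 12, 14, 17]


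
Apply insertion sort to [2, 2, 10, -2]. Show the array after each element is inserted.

First element 2 is already 'sorted'
Insert 2: shifted 0 elements -> [2, 2, 10, -2]
Insert 10: shifted 0 elements -> [2, 2, 10, -2]
Insert -2: shifted 3 elements -> [-2, 2, 2, 10]


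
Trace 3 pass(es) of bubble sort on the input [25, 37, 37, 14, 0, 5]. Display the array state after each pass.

After pass 1: [25, 37, 14, 0, 5, 37] (3 swaps)
After pass 2: [25, 14, 0, 5, 37, 37] (3 swaps)
After pass 3: [14, 0, 5, 25, 37, 37] (3 swaps)
Total swaps: 9


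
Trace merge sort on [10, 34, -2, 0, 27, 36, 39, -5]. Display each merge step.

Divide and conquer:
  Merge [10] + [34] -> [10, 34]
  Merge [-2] + [0] -> [-2, 0]
  Merge [10, 34] + [-2, 0] -> [-2, 0, 10, 34]
  Merge [27] + [36] -> [27, 36]
  Merge [39] + [-5] -> [-5, 39]
  Merge [27, 36] + [-5, 39] -> [-5, 27, 36, 39]
  Merge [-2, 0, 10, 34] + [-5, 27, 36, 39] -> [-5, -2, 0, 10, 27, 34, 36, 39]


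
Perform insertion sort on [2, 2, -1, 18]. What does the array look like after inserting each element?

First element 2 is already 'sorted'
Insert 2: shifted 0 elements -> [2, 2, -1, 18]
Insert -1: shifted 2 elements -> [-1, 2, 2, 18]
Insert 18: shifted 0 elements -> [-1, 2, 2, 18]


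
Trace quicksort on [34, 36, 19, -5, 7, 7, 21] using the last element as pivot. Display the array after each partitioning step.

Partition 1: pivot=21 at index 4 -> [19, -5, 7, 7, 21, 36, 34]
Partition 2: pivot=7 at index 2 -> [-5, 7, 7, 19, 21, 36, 34]
Partition 3: pivot=7 at index 1 -> [-5, 7, 7, 19, 21, 36, 34]
Partition 4: pivot=34 at index 5 -> [-5, 7, 7, 19, 21, 34, 36]


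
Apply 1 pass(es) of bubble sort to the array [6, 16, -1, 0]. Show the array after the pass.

After pass 1: [6, -1, 0, 16] (2 swaps)
Total swaps: 2


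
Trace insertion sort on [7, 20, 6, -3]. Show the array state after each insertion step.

First element 7 is already 'sorted'
Insert 20: shifted 0 elements -> [7, 20, 6, -3]
Insert 6: shifted 2 elements -> [6, 7, 20, -3]
Insert -3: shifted 3 elements -> [-3, 6, 7, 20]


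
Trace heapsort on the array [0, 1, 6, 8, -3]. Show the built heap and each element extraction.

Build heap: [8, 1, 6, 0, -3]
Extract 8: [6, 1, -3, 0, 8]
Extract 6: [1, 0, -3, 6, 8]
Extract 1: [0, -3, 1, 6, 8]
Extract 0: [-3, 0, 1, 6, 8]


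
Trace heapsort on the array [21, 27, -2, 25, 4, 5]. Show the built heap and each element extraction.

Build heap: [27, 25, 5, 21, 4, -2]
Extract 27: [25, 21, 5, -2, 4, 27]
Extract 25: [21, 4, 5, -2, 25, 27]
Extract 21: [5, 4, -2, 21, 25, 27]
Extract 5: [4, -2, 5, 21, 25, 27]
Extract 4: [-2, 4, 5, 21, 25, 27]


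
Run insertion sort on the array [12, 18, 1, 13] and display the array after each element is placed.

First element 12 is already 'sorted'
Insert 18: shifted 0 elements -> [12, 18, 1, 13]
Insert 1: shifted 2 elements -> [1, 12, 18, 13]
Insert 13: shifted 1 elements -> [1, 12, 13, 18]


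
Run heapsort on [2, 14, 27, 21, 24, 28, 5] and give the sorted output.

Build heap: [28, 24, 27, 21, 14, 2, 5]
Extract 28: [27, 24, 5, 21, 14, 2, 28]
Extract 27: [24, 21, 5, 2, 14, 27, 28]
Extract 24: [21, 14, 5, 2, 24, 27, 28]
Extract 21: [14, 2, 5, 21, 24, 27, 28]
Extract 14: [5, 2, 14, 21, 24, 27, 28]
Extract 5: [2, 5, 14, 21, 24, 27, 28]


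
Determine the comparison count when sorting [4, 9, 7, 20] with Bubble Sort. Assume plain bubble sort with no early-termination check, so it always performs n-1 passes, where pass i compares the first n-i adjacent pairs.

Pass 1: compare adjacent pairs (0,1)..(2,3) = 3 comparison(s), 1 swap(s) -> [4, 7, 9, 20]
Pass 2: compare adjacent pairs (0,1)..(1,2) = 2 comparison(s), 0 swap(s) -> [4, 7, 9, 20]
Pass 3: compare adjacent pairs (0,1)..(0,1) = 1 comparison(s), 0 swap(s) -> [4, 7, 9, 20]
Total comparisons: 3 + 2 + 1 = 6


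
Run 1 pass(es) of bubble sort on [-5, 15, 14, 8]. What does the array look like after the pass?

After pass 1: [-5, 14, 8, 15] (2 swaps)
Total swaps: 2


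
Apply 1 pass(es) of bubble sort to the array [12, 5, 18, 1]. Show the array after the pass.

After pass 1: [5, 12, 1, 18] (2 swaps)
Total swaps: 2


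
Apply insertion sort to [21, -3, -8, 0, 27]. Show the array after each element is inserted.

First element 21 is already 'sorted'
Insert -3: shifted 1 elements -> [-3, 21, -8, 0, 27]
Insert -8: shifted 2 elements -> [-8, -3, 21, 0, 27]
Insert 0: shifted 1 elements -> [-8, -3, 0, 21, 27]
Insert 27: shifted 0 elements -> [-8, -3, 0, 21, 27]


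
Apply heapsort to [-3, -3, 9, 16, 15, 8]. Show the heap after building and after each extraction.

Build heap: [16, 15, 9, -3, -3, 8]
Extract 16: [15, 8, 9, -3, -3, 16]
Extract 15: [9, 8, -3, -3, 15, 16]
Extract 9: [8, -3, -3, 9, 15, 16]
Extract 8: [-3, -3, 8, 9, 15, 16]
Extract -3: [-3, -3, 8, 9, 15, 16]


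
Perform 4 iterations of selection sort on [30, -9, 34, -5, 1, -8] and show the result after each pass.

Pass 1: Select minimum -9 at index 1, swap -> [-9, 30, 34, -5, 1, -8]
Pass 2: Select minimum -8 at index 5, swap -> [-9, -8, 34, -5, 1, 30]
Pass 3: Select minimum -5 at index 3, swap -> [-9, -8, -5, 34, 1, 30]
Pass 4: Select minimum 1 at index 4, swap -> [-9, -8, -5, 1, 34, 30]


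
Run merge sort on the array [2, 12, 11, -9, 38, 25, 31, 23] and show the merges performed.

Divide and conquer:
  Merge [2] + [12] -> [2, 12]
  Merge [11] + [-9] -> [-9, 11]
  Merge [2, 12] + [-9, 11] -> [-9, 2, 11, 12]
  Merge [38] + [25] -> [25, 38]
  Merge [31] + [23] -> [23, 31]
  Merge [25, 38] + [23, 31] -> [23, 25, 31, 38]
  Merge [-9, 2, 11, 12] + [23, 25, 31, 38] -> [-9, 2, 11, 12, 23, 25, 31, 38]


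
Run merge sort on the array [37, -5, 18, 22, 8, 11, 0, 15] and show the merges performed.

Divide and conquer:
  Merge [37] + [-5] -> [-5, 37]
  Merge [18] + [22] -> [18, 22]
  Merge [-5, 37] + [18, 22] -> [-5, 18, 22, 37]
  Merge [8] + [11] -> [8, 11]
  Merge [0] + [15] -> [0, 15]
  Merge [8, 11] + [0, 15] -> [0, 8, 11, 15]
  Merge [-5, 18, 22, 37] + [0, 8, 11, 15] -> [-5, 0, 8, 11, 15, 18, 22, 37]


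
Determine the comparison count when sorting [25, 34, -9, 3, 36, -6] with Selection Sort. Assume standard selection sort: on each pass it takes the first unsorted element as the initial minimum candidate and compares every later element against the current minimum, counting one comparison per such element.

Pass 1: scan indices 1..5 for the minimum = 5 comparison(s); min is -9, place at index 0 -> [-9, 34, 25, 3, 36, -6]
Pass 2: scan indices 2..5 for the minimum = 4 comparison(s); min is -6, place at index 1 -> [-9, -6, 25, 3, 36, 34]
Pass 3: scan indices 3..5 for the minimum = 3 comparison(s); min is 3, place at index 2 -> [-9, -6, 3, 25, 36, 34]
Pass 4: scan indices 4..5 for the minimum = 2 comparison(s); min is 25, place at index 3 -> [-9, -6, 3, 25, 36, 34]
Pass 5: scan indices 5..5 for the minimum = 1 comparison(s); min is 34, place at index 4 -> [-9, -6, 3, 25, 34, 36]
Selection sort always scans the whole unsorted suffix, so the count is (n-1) + (n-2) + ... + 1 = n(n-1)/2 = 6*5/2 = 15 regardless of the input order.
Total comparisons: 5 + 4 + 3 + 2 + 1 = 15


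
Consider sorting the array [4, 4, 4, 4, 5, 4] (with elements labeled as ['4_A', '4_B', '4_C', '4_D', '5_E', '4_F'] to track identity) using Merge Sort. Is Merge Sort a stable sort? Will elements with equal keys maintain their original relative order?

Trace Merge Sort on the labeled array (the key is the number; the letter only tracks identity):
  Merge [4_B] + [4_C] -> [4_B, 4_C]
  Merge [4_A] + [4_B, 4_C] -> [4_A, 4_B, 4_C]
  Merge [5_E] + [4_F] -> [4_F, 5_E]
  Merge [4_D] + [4_F, 5_E] -> [4_D, 4_F, 5_E]
  Merge [4_A, 4_B, 4_C] + [4_D, 4_F, 5_E] -> [4_A, 4_B, 4_C, 4_D, 4_F, 5_E]
Final order: [4_A, 4_B, 4_C, 4_D, 4_F, 5_E]
Equal keys:
  value 4: originally 4_A, 4_B, 4_C, 4_D, 4_F; after sorting 4_A, 4_B, 4_C, 4_D, 4_F -> order preserved
All equal keys kept their original relative order. Merge Sort is stable: when the heads of the two halves are equal the merge takes from the left half first.
Answer: Stable


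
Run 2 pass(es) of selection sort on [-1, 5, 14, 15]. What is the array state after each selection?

Pass 1: Select minimum -1 at index 0, swap -> [-1, 5, 14, 15]
Pass 2: Select minimum 5 at index 1, swap -> [-1, 5, 14, 15]


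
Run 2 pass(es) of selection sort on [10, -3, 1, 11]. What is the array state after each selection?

Pass 1: Select minimum -3 at index 1, swap -> [-3, 10, 1, 11]
Pass 2: Select minimum 1 at index 2, swap -> [-3, 1, 10, 11]


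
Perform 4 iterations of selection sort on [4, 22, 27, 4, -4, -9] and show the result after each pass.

Pass 1: Select minimum -9 at index 5, swap -> [-9, 22, 27, 4, -4, 4]
Pass 2: Select minimum -4 at index 4, swap -> [-9, -4, 27, 4, 22, 4]
Pass 3: Select minimum 4 at index 3, swap -> [-9, -4, 4, 27, 22, 4]
Pass 4: Select minimum 4 at index 5, swap -> [-9, -4, 4, 4, 22, 27]


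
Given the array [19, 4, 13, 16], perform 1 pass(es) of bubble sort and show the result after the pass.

After pass 1: [4, 13, 16, 19] (3 swaps)
Total swaps: 3


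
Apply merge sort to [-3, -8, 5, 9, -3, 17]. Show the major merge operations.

Divide and conquer:
  Merge [-8] + [5] -> [-8, 5]
  Merge [-3] + [-8, 5] -> [-8, -3, 5]
  Merge [-3] + [17] -> [-3, 17]
  Merge [9] + [-3, 17] -> [-3, 9, 17]
  Merge [-8, -3, 5] + [-3, 9, 17] -> [-8, -3, -3, 5, 9, 17]


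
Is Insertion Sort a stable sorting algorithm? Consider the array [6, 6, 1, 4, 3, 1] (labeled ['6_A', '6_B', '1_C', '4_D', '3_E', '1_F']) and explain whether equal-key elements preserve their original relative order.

Trace Insertion Sort on the labeled array (the key is the number; the letter only tracks identity):
  Insert 6_B at index 1: [6_A, 6_B, 1_C, 4_D, 3_E, 1_F]
  Insert 1_C at index 0: [1_C, 6_A, 6_B, 4_D, 3_E, 1_F]
  Insert 4_D at index 1: [1_C, 4_D, 6_A, 6_B, 3_E, 1_F]
  Insert 3_E at index 1: [1_C, 3_E, 4_D, 6_A, 6_B, 1_F]
  Insert 1_F at index 1: [1_C, 1_F, 3_E, 4_D, 6_A, 6_B]
Final order: [1_C, 1_F, 3_E, 4_D, 6_A, 6_B]
Equal keys:
  value 1: originally 1_C, 1_F; after sorting 1_C, 1_F -> order preserved
  value 6: originally 6_A, 6_B; after sorting 6_A, 6_B -> order preserved
All equal keys kept their original relative order. Insertion Sort is stable: elements are shifted only while they are strictly greater than the key, so a key is inserted after any equal elements already placed.
Answer: Stable


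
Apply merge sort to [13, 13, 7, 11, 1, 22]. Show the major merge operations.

Divide and conquer:
  Merge [13] + [7] -> [7, 13]
  Merge [13] + [7, 13] -> [7, 13, 13]
  Merge [1] + [22] -> [1, 22]
  Merge [11] + [1, 22] -> [1, 11, 22]
  Merge [7, 13, 13] + [1, 11, 22] -> [1, 7, 11, 13, 13, 22]


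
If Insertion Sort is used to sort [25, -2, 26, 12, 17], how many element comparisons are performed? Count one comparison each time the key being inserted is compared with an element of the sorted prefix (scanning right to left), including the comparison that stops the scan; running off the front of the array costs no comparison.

Insert -2: 25 > -2 (shift), reached front = 1 comparison(s) -> [-2, 25, 26, 12, 17]
Insert 26: 25 <= 26 (stop) = 1 comparison(s) -> [-2, 25, 26, 12, 17]
Insert 12: 26 > 12 (shift), 25 > 12 (shift), -2 <= 12 (stop) = 3 comparison(s) -> [-2, 12, 25, 26, 17]
Insert 17: 26 > 17 (shift), 25 > 17 (shift), 12 <= 17 (stop) = 3 comparison(s) -> [-2, 12, 17, 25, 26]
Total comparisons: 1 + 1 + 3 + 3 = 8


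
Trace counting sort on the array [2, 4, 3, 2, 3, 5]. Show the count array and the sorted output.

Count array: [0, 0, 2, 2, 1, 1]
(count[i] = number of elements equal to i)
Cumulative count: [0, 0, 2, 4, 5, 6]
Sorted: [2, 2, 3, 3, 4, 5]


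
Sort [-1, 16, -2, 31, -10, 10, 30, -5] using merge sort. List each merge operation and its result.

Divide and conquer:
  Merge [-1] + [16] -> [-1, 16]
  Merge [-2] + [31] -> [-2, 31]
  Merge [-1, 16] + [-2, 31] -> [-2, -1, 16, 31]
  Merge [-10] + [10] -> [-10, 10]
  Merge [30] + [-5] -> [-5, 30]
  Merge [-10, 10] + [-5, 30] -> [-10, -5, 10, 30]
  Merge [-2, -1, 16, 31] + [-10, -5, 10, 30] -> [-10, -5, -2, -1, 10, 16, 30, 31]


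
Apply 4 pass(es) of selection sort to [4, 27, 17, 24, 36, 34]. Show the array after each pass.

Pass 1: Select minimum 4 at index 0, swap -> [4, 27, 17, 24, 36, 34]
Pass 2: Select minimum 17 at index 2, swap -> [4, 17, 27, 24, 36, 34]
Pass 3: Select minimum 24 at index 3, swap -> [4, 17, 24, 27, 36, 34]
Pass 4: Select minimum 27 at index 3, swap -> [4, 17, 24, 27, 36, 34]


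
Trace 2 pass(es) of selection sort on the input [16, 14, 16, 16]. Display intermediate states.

Pass 1: Select minimum 14 at index 1, swap -> [14, 16, 16, 16]
Pass 2: Select minimum 16 at index 1, swap -> [14, 16, 16, 16]


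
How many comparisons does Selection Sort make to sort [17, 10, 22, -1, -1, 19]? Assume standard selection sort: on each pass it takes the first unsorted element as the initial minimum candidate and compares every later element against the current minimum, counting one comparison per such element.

Pass 1: scan indices 1..5 for the minimum = 5 comparison(s); min is -1, place at index 0 -> [-1, 10, 22, 17, -1, 19]
Pass 2: scan indices 2..5 for the minimum = 4 comparison(s); min is -1, place at index 1 -> [-1, -1, 22, 17, 10, 19]
Pass 3: scan indices 3..5 for the minimum = 3 comparison(s); min is 10, place at index 2 -> [-1, -1, 10, 17, 22, 19]
Pass 4: scan indices 4..5 for the minimum = 2 comparison(s); min is 17, place at index 3 -> [-1, -1, 10, 17, 22, 19]
Pass 5: scan indices 5..5 for the minimum = 1 comparison(s); min is 19, place at index 4 -> [-1, -1, 10, 17, 19, 22]
Selection sort always scans the whole unsorted suffix, so the count is (n-1) + (n-2) + ... + 1 = n(n-1)/2 = 6*5/2 = 15 regardless of the input order.
Total comparisons: 5 + 4 + 3 + 2 + 1 = 15


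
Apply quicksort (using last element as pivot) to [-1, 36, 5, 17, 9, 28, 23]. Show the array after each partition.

Partition 1: pivot=23 at index 4 -> [-1, 5, 17, 9, 23, 28, 36]
Partition 2: pivot=9 at index 2 -> [-1, 5, 9, 17, 23, 28, 36]
Partition 3: pivot=5 at index 1 -> [-1, 5, 9, 17, 23, 28, 36]
Partition 4: pivot=36 at index 6 -> [-1, 5, 9, 17, 23, 28, 36]


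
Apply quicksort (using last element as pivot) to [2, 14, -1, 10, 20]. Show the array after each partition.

Partition 1: pivot=20 at index 4 -> [2, 14, -1, 10, 20]
Partition 2: pivot=10 at index 2 -> [2, -1, 10, 14, 20]
Partition 3: pivot=-1 at index 0 -> [-1, 2, 10, 14, 20]


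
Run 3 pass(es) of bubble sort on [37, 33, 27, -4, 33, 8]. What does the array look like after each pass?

After pass 1: [33, 27, -4, 33, 8, 37] (5 swaps)
After pass 2: [27, -4, 33, 8, 33, 37] (3 swaps)
After pass 3: [-4, 27, 8, 33, 33, 37] (2 swaps)
Total swaps: 10


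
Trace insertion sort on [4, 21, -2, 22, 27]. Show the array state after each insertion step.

First element 4 is already 'sorted'
Insert 21: shifted 0 elements -> [4, 21, -2, 22, 27]
Insert -2: shifted 2 elements -> [-2, 4, 21, 22, 27]
Insert 22: shifted 0 elements -> [-2, 4, 21, 22, 27]
Insert 27: shifted 0 elements -> [-2, 4, 21, 22, 27]


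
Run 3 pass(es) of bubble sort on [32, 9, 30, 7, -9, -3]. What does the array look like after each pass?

After pass 1: [9, 30, 7, -9, -3, 32] (5 swaps)
After pass 2: [9, 7, -9, -3, 30, 32] (3 swaps)
After pass 3: [7, -9, -3, 9, 30, 32] (3 swaps)
Total swaps: 11


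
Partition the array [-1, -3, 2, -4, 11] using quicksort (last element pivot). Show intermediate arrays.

Partition 1: pivot=11 at index 4 -> [-1, -3, 2, -4, 11]
Partition 2: pivot=-4 at index 0 -> [-4, -3, 2, -1, 11]
Partition 3: pivot=-1 at index 2 -> [-4, -3, -1, 2, 11]


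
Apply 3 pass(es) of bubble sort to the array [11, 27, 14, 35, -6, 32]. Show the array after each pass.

After pass 1: [11, 14, 27, -6, 32, 35] (3 swaps)
After pass 2: [11, 14, -6, 27, 32, 35] (1 swaps)
After pass 3: [11, -6, 14, 27, 32, 35] (1 swaps)
Total swaps: 5


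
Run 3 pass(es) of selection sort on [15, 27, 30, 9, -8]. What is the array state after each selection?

Pass 1: Select minimum -8 at index 4, swap -> [-8, 27, 30, 9, 15]
Pass 2: Select minimum 9 at index 3, swap -> [-8, 9, 30, 27, 15]
Pass 3: Select minimum 15 at index 4, swap -> [-8, 9, 15, 27, 30]


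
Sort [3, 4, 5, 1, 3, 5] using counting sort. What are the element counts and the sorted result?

Count array: [0, 1, 0, 2, 1, 2]
(count[i] = number of elements equal to i)
Cumulative count: [0, 1, 1, 3, 4, 6]
Sorted: [1, 3, 3, 4, 5, 5]


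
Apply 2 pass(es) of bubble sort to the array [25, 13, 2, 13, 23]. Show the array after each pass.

After pass 1: [13, 2, 13, 23, 25] (4 swaps)
After pass 2: [2, 13, 13, 23, 25] (1 swaps)
Total swaps: 5


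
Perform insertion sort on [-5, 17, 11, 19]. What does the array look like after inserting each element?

First element -5 is already 'sorted'
Insert 17: shifted 0 elements -> [-5, 17, 11, 19]
Insert 11: shifted 1 elements -> [-5, 11, 17, 19]
Insert 19: shifted 0 elements -> [-5, 11, 17, 19]


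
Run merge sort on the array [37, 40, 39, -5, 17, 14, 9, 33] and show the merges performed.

Divide and conquer:
  Merge [37] + [40] -> [37, 40]
  Merge [39] + [-5] -> [-5, 39]
  Merge [37, 40] + [-5, 39] -> [-5, 37, 39, 40]
  Merge [17] + [14] -> [14, 17]
  Merge [9] + [33] -> [9, 33]
  Merge [14, 17] + [9, 33] -> [9, 14, 17, 33]
  Merge [-5, 37, 39, 40] + [9, 14, 17, 33] -> [-5, 9, 14, 17, 33, 37, 39, 40]


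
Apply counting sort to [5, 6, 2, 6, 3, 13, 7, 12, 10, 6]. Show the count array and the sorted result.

Count array: [0, 0, 1, 1, 0, 1, 3, 1, 0, 0, 1, 0, 1, 1]
(count[i] = number of elements equal to i)
Cumulative count: [0, 0, 1, 2, 2, 3, 6, 7, 7, 7, 8, 8, 9, 10]
Sorted: [2, 3, 5, 6, 6, 6, 7, 10, 12, 13]


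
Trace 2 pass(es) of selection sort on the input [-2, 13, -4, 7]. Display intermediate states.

Pass 1: Select minimum -4 at index 2, swap -> [-4, 13, -2, 7]
Pass 2: Select minimum -2 at index 2, swap -> [-4, -2, 13, 7]


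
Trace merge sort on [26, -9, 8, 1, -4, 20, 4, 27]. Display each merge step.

Divide and conquer:
  Merge [26] + [-9] -> [-9, 26]
  Merge [8] + [1] -> [1, 8]
  Merge [-9, 26] + [1, 8] -> [-9, 1, 8, 26]
  Merge [-4] + [20] -> [-4, 20]
  Merge [4] + [27] -> [4, 27]
  Merge [-4, 20] + [4, 27] -> [-4, 4, 20, 27]
  Merge [-9, 1, 8, 26] + [-4, 4, 20, 27] -> [-9, -4, 1, 4, 8, 20, 26, 27]


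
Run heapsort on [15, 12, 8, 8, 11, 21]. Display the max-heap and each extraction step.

Build heap: [21, 12, 15, 8, 11, 8]
Extract 21: [15, 12, 8, 8, 11, 21]
Extract 15: [12, 11, 8, 8, 15, 21]
Extract 12: [11, 8, 8, 12, 15, 21]
Extract 11: [8, 8, 11, 12, 15, 21]
Extract 8: [8, 8, 11, 12, 15, 21]


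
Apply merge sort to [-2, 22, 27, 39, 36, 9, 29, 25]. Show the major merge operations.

Divide and conquer:
  Merge [-2] + [22] -> [-2, 22]
  Merge [27] + [39] -> [27, 39]
  Merge [-2, 22] + [27, 39] -> [-2, 22, 27, 39]
  Merge [36] + [9] -> [9, 36]
  Merge [29] + [25] -> [25, 29]
  Merge [9, 36] + [25, 29] -> [9, 25, 29, 36]
  Merge [-2, 22, 27, 39] + [9, 25, 29, 36] -> [-2, 9, 22, 25, 27, 29, 36, 39]


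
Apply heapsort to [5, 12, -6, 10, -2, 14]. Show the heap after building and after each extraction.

Build heap: [14, 12, 5, 10, -2, -6]
Extract 14: [12, 10, 5, -6, -2, 14]
Extract 12: [10, -2, 5, -6, 12, 14]
Extract 10: [5, -2, -6, 10, 12, 14]
Extract 5: [-2, -6, 5, 10, 12, 14]
Extract -2: [-6, -2, 5, 10, 12, 14]


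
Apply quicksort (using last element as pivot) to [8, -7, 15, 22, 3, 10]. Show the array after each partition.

Partition 1: pivot=10 at index 3 -> [8, -7, 3, 10, 15, 22]
Partition 2: pivot=3 at index 1 -> [-7, 3, 8, 10, 15, 22]
Partition 3: pivot=22 at index 5 -> [-7, 3, 8, 10, 15, 22]


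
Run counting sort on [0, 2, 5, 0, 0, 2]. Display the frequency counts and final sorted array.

Count array: [3, 0, 2, 0, 0, 1]
(count[i] = number of elements equal to i)
Cumulative count: [3, 3, 5, 5, 5, 6]
Sorted: [0, 0, 0, 2, 2, 5]


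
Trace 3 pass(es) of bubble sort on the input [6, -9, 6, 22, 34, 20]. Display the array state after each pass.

After pass 1: [-9, 6, 6, 22, 20, 34] (2 swaps)
After pass 2: [-9, 6, 6, 20, 22, 34] (1 swaps)
After pass 3: [-9, 6, 6, 20, 22, 34] (0 swaps)
Total swaps: 3


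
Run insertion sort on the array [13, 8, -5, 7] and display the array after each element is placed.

First element 13 is already 'sorted'
Insert 8: shifted 1 elements -> [8, 13, -5, 7]
Insert -5: shifted 2 elements -> [-5, 8, 13, 7]
Insert 7: shifted 2 elements -> [-5, 7, 8, 13]


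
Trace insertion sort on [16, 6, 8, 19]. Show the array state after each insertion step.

First element 16 is already 'sorted'
Insert 6: shifted 1 elements -> [6, 16, 8, 19]
Insert 8: shifted 1 elements -> [6, 8, 16, 19]
Insert 19: shifted 0 elements -> [6, 8, 16, 19]


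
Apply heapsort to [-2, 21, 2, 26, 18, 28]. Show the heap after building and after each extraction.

Build heap: [28, 26, 2, 21, 18, -2]
Extract 28: [26, 21, 2, -2, 18, 28]
Extract 26: [21, 18, 2, -2, 26, 28]
Extract 21: [18, -2, 2, 21, 26, 28]
Extract 18: [2, -2, 18, 21, 26, 28]
Extract 2: [-2, 2, 18, 21, 26, 28]


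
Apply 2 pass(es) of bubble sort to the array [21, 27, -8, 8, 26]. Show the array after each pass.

After pass 1: [21, -8, 8, 26, 27] (3 swaps)
After pass 2: [-8, 8, 21, 26, 27] (2 swaps)
Total swaps: 5


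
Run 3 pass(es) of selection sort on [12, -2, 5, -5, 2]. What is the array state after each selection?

Pass 1: Select minimum -5 at index 3, swap -> [-5, -2, 5, 12, 2]
Pass 2: Select minimum -2 at index 1, swap -> [-5, -2, 5, 12, 2]
Pass 3: Select minimum 2 at index 4, swap -> [-5, -2, 2, 12, 5]


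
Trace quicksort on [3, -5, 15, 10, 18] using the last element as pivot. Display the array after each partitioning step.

Partition 1: pivot=18 at index 4 -> [3, -5, 15, 10, 18]
Partition 2: pivot=10 at index 2 -> [3, -5, 10, 15, 18]
Partition 3: pivot=-5 at index 0 -> [-5, 3, 10, 15, 18]


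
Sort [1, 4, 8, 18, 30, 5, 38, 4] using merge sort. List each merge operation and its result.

Divide and conquer:
  Merge [1] + [4] -> [1, 4]
  Merge [8] + [18] -> [8, 18]
  Merge [1, 4] + [8, 18] -> [1, 4, 8, 18]
  Merge [30] + [5] -> [5, 30]
  Merge [38] + [4] -> [4, 38]
  Merge [5, 30] + [4, 38] -> [4, 5, 30, 38]
  Merge [1, 4, 8, 18] + [4, 5, 30, 38] -> [1, 4, 4, 5, 8, 18, 30, 38]


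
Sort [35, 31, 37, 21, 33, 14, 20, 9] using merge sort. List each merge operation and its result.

Divide and conquer:
  Merge [35] + [31] -> [31, 35]
  Merge [37] + [21] -> [21, 37]
  Merge [31, 35] + [21, 37] -> [21, 31, 35, 37]
  Merge [33] + [14] -> [14, 33]
  Merge [20] + [9] -> [9, 20]
  Merge [14, 33] + [9, 20] -> [9, 14, 20, 33]
  Merge [21, 31, 35, 37] + [9, 14, 20, 33] -> [9, 14, 20, 21, 31, 33, 35, 37]


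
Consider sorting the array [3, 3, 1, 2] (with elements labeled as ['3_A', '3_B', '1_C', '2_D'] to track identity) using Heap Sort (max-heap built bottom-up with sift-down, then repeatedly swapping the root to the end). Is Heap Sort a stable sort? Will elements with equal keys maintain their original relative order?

Trace Heap Sort on the labeled array (the key is the number; the letter only tracks identity):
  Build max-heap: [3_A, 3_B, 1_C, 2_D]
  Swap root 3_A to index 3, re-heapify first 3 -> [3_B, 2_D, 1_C, 3_A]
  Swap root 3_B to index 2, re-heapify first 2 -> [2_D, 1_C, 3_B, 3_A]
  Swap root 2_D to index 1, re-heapify first 1 -> [1_C, 2_D, 3_B, 3_A]
Final order: [1_C, 2_D, 3_B, 3_A]
Equal keys:
  value 3: originally 3_A, 3_B; after sorting 3_B, 3_A -> order changed
Equal keys were reordered, so Heap Sort is not stable: heap construction and root-to-end swaps move elements without regard to the original order of equal keys. (One such input is enough; an unstable sort may happen to preserve order on other inputs, but it gives no guarantee.)
Answer: Not stable
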